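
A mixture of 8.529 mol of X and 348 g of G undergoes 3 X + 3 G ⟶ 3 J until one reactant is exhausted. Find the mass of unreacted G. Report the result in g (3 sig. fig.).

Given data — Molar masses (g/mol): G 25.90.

127 g

n(X) = 8.529 mol
n(G) = 348.0 / 25.90 = 13.44 mol
n/ν for X = 8.529/3 = 2.843
n/ν for G = 13.44/3 = 4.480
Smallest n/ν is X → limiting reagent.
G consumed = (3/3) × 8.529 = 8.529 mol
G remaining = 13.44 − 8.529 = 4.911 mol
mass = 4.911 × 25.90 = 127.2 g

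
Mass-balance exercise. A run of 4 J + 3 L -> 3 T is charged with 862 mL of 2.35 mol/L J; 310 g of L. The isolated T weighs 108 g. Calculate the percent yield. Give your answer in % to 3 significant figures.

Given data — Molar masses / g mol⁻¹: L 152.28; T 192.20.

37.0 %

n(J) = 2.35 × 862.0/1000 = 2.026 mol
n(L) = 310.0 / 152.28 = 2.036 mol
n/ν for J = 2.026/4 = 0.5065
n/ν for L = 2.036/3 = 0.6787
Smallest n/ν is J → limiting reagent.
theoretical n(T) = (3/4) × 2.026 = 1.520 mol → 292.1 g
% yield = 108 / 292.1 × 100 = 36.97 %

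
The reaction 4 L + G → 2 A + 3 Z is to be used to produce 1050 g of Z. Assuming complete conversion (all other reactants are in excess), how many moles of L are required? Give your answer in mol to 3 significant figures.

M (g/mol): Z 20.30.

n(Z) = 1050 / 20.30 = 51.72 mol
n(L) = (4/3) × 51.72 = 68.96 mol

69.0 mol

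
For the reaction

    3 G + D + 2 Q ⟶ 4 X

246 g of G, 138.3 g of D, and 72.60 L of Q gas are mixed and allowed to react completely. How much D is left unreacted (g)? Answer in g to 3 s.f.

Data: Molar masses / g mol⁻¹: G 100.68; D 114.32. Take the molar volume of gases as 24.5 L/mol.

n(G) = 246.0 / 100.68 = 2.443 mol
n(D) = 138.3 / 114.32 = 1.210 mol
n(Q) = 72.60 / 24.5 = 2.963 mol
n/ν for G = 2.443/3 = 0.8143
n/ν for D = 1.210/1 = 1.210
n/ν for Q = 2.963/2 = 1.482
Smallest n/ν is G → limiting reagent.
D consumed = (1/3) × 2.443 = 0.8143 mol
D remaining = 1.210 − 0.8143 = 0.3957 mol
mass = 0.3957 × 114.32 = 45.24 g

45.2 g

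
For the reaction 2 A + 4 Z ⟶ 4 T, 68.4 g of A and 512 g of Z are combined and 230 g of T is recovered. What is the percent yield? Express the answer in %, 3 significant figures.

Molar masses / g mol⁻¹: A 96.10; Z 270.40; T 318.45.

n(A) = 68.40 / 96.10 = 0.7118 mol
n(Z) = 512.0 / 270.40 = 1.893 mol
n/ν for A = 0.7118/2 = 0.3559
n/ν for Z = 1.893/4 = 0.4733
Smallest n/ν is A → limiting reagent.
theoretical n(T) = (4/2) × 0.7118 = 1.424 mol → 453.5 g
% yield = 230 / 453.5 × 100 = 50.72 %

50.7 %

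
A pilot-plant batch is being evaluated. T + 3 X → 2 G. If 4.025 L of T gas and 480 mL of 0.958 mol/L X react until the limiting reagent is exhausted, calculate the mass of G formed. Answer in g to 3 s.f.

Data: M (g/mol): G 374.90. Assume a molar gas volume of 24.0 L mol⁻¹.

n(T) = 4.025 / 24.0 = 0.1677 mol
n(X) = 0.958 × 480.0/1000 = 0.4598 mol
n/ν for T = 0.1677/1 = 0.1677
n/ν for X = 0.4598/3 = 0.1533
Smallest n/ν is X → limiting reagent.
n(G) = (2/3) × 0.4598 = 0.3065 mol
mass = 0.3065 × 374.90 = 114.9 g

115 g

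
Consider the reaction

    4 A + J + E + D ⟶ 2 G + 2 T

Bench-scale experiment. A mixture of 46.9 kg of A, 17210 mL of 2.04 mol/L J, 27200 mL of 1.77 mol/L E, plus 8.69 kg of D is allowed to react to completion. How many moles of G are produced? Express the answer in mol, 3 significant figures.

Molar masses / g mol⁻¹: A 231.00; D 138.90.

n(A) = 46.90×1000 / 231.00 = 203.0 mol
n(J) = 2.04 × 17210/1000 = 35.11 mol
n(E) = 1.77 × 27200/1000 = 48.14 mol
n(D) = 8.690×1000 / 138.90 = 62.56 mol
n/ν for A = 203.0/4 = 50.75
n/ν for J = 35.11/1 = 35.11
n/ν for E = 48.14/1 = 48.14
n/ν for D = 62.56/1 = 62.56
Smallest n/ν is J → limiting reagent.
n(G) = (2/1) × 35.11 = 70.22 mol

70.2 mol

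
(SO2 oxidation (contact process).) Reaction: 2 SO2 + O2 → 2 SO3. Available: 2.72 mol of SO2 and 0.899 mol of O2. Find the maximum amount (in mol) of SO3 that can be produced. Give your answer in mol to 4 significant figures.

n(SO2) = 2.720 mol
n(O2) = 0.8990 mol
n/ν for SO2 = 2.720/2 = 1.360
n/ν for O2 = 0.8990/1 = 0.8990
Smallest n/ν is O2 → limiting reagent.
n(SO3) = (2/1) × 0.8990 = 1.798 mol

1.798 mol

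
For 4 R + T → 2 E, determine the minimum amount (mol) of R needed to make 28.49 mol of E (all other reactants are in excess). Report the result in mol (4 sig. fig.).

56.98 mol

n(E) = 28.49 mol
n(R) = (4/2) × 28.49 = 56.98 mol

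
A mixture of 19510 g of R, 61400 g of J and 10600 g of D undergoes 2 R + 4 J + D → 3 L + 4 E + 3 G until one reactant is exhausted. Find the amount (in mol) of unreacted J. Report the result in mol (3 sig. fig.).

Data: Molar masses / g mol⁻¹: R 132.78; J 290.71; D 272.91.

55.8 mol

n(R) = 19510 / 132.78 = 146.9 mol
n(J) = 61400 / 290.71 = 211.2 mol
n(D) = 10600 / 272.91 = 38.84 mol
n/ν for R = 146.9/2 = 73.45
n/ν for J = 211.2/4 = 52.80
n/ν for D = 38.84/1 = 38.84
Smallest n/ν is D → limiting reagent.
J consumed = (4/1) × 38.84 = 155.4 mol
J remaining = 211.2 − 155.4 = 55.80 mol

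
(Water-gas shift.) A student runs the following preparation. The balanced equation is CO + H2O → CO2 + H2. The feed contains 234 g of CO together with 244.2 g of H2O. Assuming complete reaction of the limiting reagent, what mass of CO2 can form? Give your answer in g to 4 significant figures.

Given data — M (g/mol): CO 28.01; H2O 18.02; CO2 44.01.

367.7 g

n(CO) = 234.0 / 28.01 = 8.354 mol
n(H2O) = 244.2 / 18.02 = 13.55 mol
n/ν → CO: 8.354, H2O: 13.55; CO is limiting.
n(CO2) = (1/1) × 8.354 = 8.354 mol
mass = 8.354 × 44.01 = 367.7 g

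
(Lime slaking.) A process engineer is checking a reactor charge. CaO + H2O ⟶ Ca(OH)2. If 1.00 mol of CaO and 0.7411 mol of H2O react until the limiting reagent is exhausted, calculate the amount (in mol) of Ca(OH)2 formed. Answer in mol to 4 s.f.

n(CaO) = 1.000 mol
n(H2O) = 0.7411 mol
n/ν → CaO: 1.000, H2O: 0.7411; H2O is limiting.
n(Ca(OH)2) = (1/1) × 0.7411 = 0.7411 mol

0.7411 mol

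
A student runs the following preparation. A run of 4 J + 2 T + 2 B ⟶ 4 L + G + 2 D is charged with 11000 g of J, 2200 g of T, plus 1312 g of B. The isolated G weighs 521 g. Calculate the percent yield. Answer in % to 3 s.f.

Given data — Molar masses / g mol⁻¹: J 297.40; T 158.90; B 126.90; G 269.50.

n(J) = 11000 / 297.40 = 36.99 mol
n(T) = 2200 / 158.90 = 13.85 mol
n(B) = 1312 / 126.90 = 10.34 mol
n/ν for J = 36.99/4 = 9.248
n/ν for T = 13.85/2 = 6.925
n/ν for B = 10.34/2 = 5.170
Smallest n/ν is B → limiting reagent.
theoretical n(G) = (1/2) × 10.34 = 5.170 mol → 1393 g
% yield = 521 / 1393 × 100 = 37.40 %

37.4 %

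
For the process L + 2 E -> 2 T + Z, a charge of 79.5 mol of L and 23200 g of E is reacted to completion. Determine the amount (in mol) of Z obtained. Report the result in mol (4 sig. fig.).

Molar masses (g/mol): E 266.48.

n(L) = 79.50 mol
n(E) = 23200 / 266.48 = 87.06 mol
n/ν for L = 79.50/1 = 79.50
n/ν for E = 87.06/2 = 43.53
Smallest n/ν is E → limiting reagent.
n(Z) = (1/2) × 87.06 = 43.53 mol

43.53 mol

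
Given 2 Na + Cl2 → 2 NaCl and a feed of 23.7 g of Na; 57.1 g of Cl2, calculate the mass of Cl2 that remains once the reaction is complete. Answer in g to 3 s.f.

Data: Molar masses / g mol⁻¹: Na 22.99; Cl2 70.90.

n(Na) = 23.70 / 22.99 = 1.031 mol
n(Cl2) = 57.10 / 70.90 = 0.8054 mol
n/ν for Na = 1.031/2 = 0.5155
n/ν for Cl2 = 0.8054/1 = 0.8054
Smallest n/ν is Na → limiting reagent.
Cl2 consumed = (1/2) × 1.031 = 0.5155 mol
Cl2 remaining = 0.8054 − 0.5155 = 0.2899 mol
mass = 0.2899 × 70.90 = 20.55 g

20.6 g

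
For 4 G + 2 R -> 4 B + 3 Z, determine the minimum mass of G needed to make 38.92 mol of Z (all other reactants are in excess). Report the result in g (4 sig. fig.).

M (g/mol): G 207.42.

10760 g

n(Z) = 38.92 mol
n(G) = (4/3) × 38.92 = 51.89 mol
mass = 51.89 × 207.42 = 10760 g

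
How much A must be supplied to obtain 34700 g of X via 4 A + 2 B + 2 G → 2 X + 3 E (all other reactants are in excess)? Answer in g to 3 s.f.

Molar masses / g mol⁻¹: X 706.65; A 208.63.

n(X) = 34700 / 706.65 = 49.10 mol
n(A) = (4/2) × 49.10 = 98.20 mol
mass = 98.20 × 208.63 = 20490 g

20500 g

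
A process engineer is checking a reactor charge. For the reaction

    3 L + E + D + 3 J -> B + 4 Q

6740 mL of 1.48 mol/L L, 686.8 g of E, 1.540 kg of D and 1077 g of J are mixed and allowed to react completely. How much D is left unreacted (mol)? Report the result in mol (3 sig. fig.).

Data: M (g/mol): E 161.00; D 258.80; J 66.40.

2.63 mol

n(L) = 1.48 × 6740/1000 = 9.975 mol
n(E) = 686.8 / 161.00 = 4.266 mol
n(D) = 1.540×1000 / 258.80 = 5.951 mol
n(J) = 1077 / 66.40 = 16.22 mol
n/ν → L: 3.325, E: 4.266, D: 5.951, J: 5.407; L is limiting.
D consumed = (1/3) × 9.975 = 3.325 mol
D remaining = 5.951 − 3.325 = 2.626 mol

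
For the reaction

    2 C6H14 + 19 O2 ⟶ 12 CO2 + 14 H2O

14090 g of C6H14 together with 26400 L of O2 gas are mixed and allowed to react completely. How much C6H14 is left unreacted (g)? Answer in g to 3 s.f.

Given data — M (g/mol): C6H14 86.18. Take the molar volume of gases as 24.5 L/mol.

n(C6H14) = 14090 / 86.18 = 163.5 mol
n(O2) = 26400 / 24.5 = 1078 mol
n/ν for C6H14 = 163.5/2 = 81.75
n/ν for O2 = 1078/19 = 56.74
Smallest n/ν is O2 → limiting reagent.
C6H14 consumed = (2/19) × 1078 = 113.5 mol
C6H14 remaining = 163.5 − 113.5 = 50.00 mol
mass = 50.00 × 86.18 = 4309 g

4310 g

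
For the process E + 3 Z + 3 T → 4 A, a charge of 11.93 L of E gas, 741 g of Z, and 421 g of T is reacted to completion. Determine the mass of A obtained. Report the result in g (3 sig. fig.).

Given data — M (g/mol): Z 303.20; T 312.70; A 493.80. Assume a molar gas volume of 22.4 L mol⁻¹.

n(E) = 11.93 / 22.4 = 0.5326 mol
n(Z) = 741.0 / 303.20 = 2.444 mol
n(T) = 421.0 / 312.70 = 1.346 mol
n/ν → E: 0.5326, Z: 0.8147, T: 0.4487; T is limiting.
n(A) = (4/3) × 1.346 = 1.795 mol
mass = 1.795 × 493.80 = 886.4 g

886 g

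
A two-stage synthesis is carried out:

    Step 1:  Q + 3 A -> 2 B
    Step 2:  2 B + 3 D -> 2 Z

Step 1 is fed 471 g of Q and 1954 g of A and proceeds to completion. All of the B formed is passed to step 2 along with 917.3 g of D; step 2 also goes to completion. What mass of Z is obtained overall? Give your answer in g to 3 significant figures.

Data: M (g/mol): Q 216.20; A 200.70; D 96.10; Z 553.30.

2410 g

Step 1:
n(Q) = 471.0 / 216.20 = 2.179 mol
n(A) = 1954 / 200.70 = 9.736 mol
n/ν → Q: 2.179, A: 3.245; Q is limiting.
n(B) produced = (2/1) × 2.179 = 4.358 mol
Step 2:
n(B) available = 4.358 mol
n(D) = 917.3 / 96.10 = 9.545 mol
n/ν → B: 2.179, D: 3.182; B is limiting.
n(Z) = (2/2) × 4.358 = 4.358 mol
mass = 4.358 × 553.30 = 2411 g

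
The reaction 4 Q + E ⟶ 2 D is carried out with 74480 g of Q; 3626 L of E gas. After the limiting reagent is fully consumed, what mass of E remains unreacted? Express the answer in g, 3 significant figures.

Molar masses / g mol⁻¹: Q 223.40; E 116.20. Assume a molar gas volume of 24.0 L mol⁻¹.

7870 g

n(Q) = 74480 / 223.40 = 333.4 mol
n(E) = 3626 / 24.0 = 151.1 mol
n/ν → Q: 83.35, E: 151.1; Q is limiting.
E consumed = (1/4) × 333.4 = 83.35 mol
E remaining = 151.1 − 83.35 = 67.75 mol
mass = 67.75 × 116.20 = 7873 g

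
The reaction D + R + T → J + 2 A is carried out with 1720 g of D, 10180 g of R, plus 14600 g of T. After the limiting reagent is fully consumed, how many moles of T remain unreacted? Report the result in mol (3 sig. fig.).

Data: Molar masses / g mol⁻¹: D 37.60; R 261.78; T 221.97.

n(D) = 1720 / 37.60 = 45.74 mol
n(R) = 10180 / 261.78 = 38.89 mol
n(T) = 14600 / 221.97 = 65.77 mol
n/ν for D = 45.74/1 = 45.74
n/ν for R = 38.89/1 = 38.89
n/ν for T = 65.77/1 = 65.77
Smallest n/ν is R → limiting reagent.
T consumed = (1/1) × 38.89 = 38.89 mol
T remaining = 65.77 − 38.89 = 26.88 mol

26.9 mol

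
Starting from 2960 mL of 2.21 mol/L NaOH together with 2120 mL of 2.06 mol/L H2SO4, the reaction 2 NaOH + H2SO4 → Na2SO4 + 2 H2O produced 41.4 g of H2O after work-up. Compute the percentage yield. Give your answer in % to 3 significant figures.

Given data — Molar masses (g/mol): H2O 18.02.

35.1 %

n(NaOH) = 2.21 × 2960/1000 = 6.542 mol
n(H2SO4) = 2.06 × 2120/1000 = 4.367 mol
n/ν → NaOH: 3.271, H2SO4: 4.367; NaOH is limiting.
theoretical n(H2O) = (2/2) × 6.542 = 6.542 mol → 117.9 g
% yield = 41.4 / 117.9 × 100 = 35.11 %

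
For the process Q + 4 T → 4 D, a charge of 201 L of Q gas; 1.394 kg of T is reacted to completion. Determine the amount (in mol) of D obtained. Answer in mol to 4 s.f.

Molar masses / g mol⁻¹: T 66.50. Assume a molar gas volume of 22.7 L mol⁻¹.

20.96 mol

n(Q) = 201.0 / 22.7 = 8.855 mol
n(T) = 1.394×1000 / 66.50 = 20.96 mol
n/ν for Q = 8.855/1 = 8.855
n/ν for T = 20.96/4 = 5.240
Smallest n/ν is T → limiting reagent.
n(D) = (4/4) × 20.96 = 20.96 mol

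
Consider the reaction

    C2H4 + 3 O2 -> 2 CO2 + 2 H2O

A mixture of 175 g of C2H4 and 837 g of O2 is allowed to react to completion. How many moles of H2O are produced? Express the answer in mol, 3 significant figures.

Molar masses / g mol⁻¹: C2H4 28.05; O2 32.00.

n(C2H4) = 175.0 / 28.05 = 6.239 mol
n(O2) = 837.0 / 32.00 = 26.16 mol
n/ν for C2H4 = 6.239/1 = 6.239
n/ν for O2 = 26.16/3 = 8.720
Smallest n/ν is C2H4 → limiting reagent.
n(H2O) = (2/1) × 6.239 = 12.48 mol

12.5 mol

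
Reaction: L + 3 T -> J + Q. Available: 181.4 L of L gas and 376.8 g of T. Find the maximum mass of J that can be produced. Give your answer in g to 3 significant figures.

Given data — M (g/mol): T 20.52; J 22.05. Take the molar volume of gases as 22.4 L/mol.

n(L) = 181.4 / 22.4 = 8.098 mol
n(T) = 376.8 / 20.52 = 18.36 mol
n/ν for L = 8.098/1 = 8.098
n/ν for T = 18.36/3 = 6.120
Smallest n/ν is T → limiting reagent.
n(J) = (1/3) × 18.36 = 6.120 mol
mass = 6.120 × 22.05 = 134.9 g

135 g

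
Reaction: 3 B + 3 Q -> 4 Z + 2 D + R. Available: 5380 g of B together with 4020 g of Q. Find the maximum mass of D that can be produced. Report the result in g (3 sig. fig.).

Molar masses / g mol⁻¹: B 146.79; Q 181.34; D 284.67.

4210 g

n(B) = 5380 / 146.79 = 36.65 mol
n(Q) = 4020 / 181.34 = 22.17 mol
n/ν for B = 36.65/3 = 12.22
n/ν for Q = 22.17/3 = 7.390
Smallest n/ν is Q → limiting reagent.
n(D) = (2/3) × 22.17 = 14.78 mol
mass = 14.78 × 284.67 = 4207 g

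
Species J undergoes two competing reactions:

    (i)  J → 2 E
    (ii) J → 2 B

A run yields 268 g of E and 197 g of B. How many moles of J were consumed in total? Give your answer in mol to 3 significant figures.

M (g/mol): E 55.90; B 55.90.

n(E) = 268 / 55.90 = 4.794 mol
n(B) = 197 / 55.90 = 3.524 mol
n(J) via (i) = (1/2)×4.794 = 2.397 mol
n(J) via (ii) = (1/2)×3.524 = 1.762 mol
total n(J) = 2.397 + 1.762 = 4.159 mol

4.16 mol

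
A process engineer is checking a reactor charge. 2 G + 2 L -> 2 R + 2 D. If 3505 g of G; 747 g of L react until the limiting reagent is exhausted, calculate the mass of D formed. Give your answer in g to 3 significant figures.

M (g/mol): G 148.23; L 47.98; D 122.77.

n(G) = 3505 / 148.23 = 23.65 mol
n(L) = 747.0 / 47.98 = 15.57 mol
n/ν for G = 23.65/2 = 11.83
n/ν for L = 15.57/2 = 7.785
Smallest n/ν is L → limiting reagent.
n(D) = (2/2) × 15.57 = 15.57 mol
mass = 15.57 × 122.77 = 1912 g

1910 g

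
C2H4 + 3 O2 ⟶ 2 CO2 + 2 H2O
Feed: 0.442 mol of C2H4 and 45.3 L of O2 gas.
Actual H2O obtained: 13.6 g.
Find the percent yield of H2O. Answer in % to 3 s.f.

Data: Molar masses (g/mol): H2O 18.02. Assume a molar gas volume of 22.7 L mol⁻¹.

85.4 %

n(C2H4) = 0.4420 mol
n(O2) = 45.30 / 22.7 = 1.996 mol
n/ν for C2H4 = 0.4420/1 = 0.4420
n/ν for O2 = 1.996/3 = 0.6653
Smallest n/ν is C2H4 → limiting reagent.
theoretical n(H2O) = (2/1) × 0.4420 = 0.8840 mol → 15.93 g
% yield = 13.6 / 15.93 × 100 = 85.37 %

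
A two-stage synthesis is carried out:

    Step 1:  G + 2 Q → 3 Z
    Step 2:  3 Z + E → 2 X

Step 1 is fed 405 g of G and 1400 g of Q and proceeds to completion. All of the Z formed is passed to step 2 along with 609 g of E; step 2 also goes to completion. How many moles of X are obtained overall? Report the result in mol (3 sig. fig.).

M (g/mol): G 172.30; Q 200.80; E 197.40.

4.70 mol

Step 1:
n(G) = 405.0 / 172.30 = 2.351 mol
n(Q) = 1400 / 200.80 = 6.972 mol
n/ν → G: 2.351, Q: 3.486; G is limiting.
n(Z) produced = (3/1) × 2.351 = 7.053 mol
Step 2:
n(Z) available = 7.053 mol
n(E) = 609.0 / 197.40 = 3.085 mol
n/ν → Z: 2.351, E: 3.085; Z is limiting.
n(X) = (2/3) × 7.053 = 4.702 mol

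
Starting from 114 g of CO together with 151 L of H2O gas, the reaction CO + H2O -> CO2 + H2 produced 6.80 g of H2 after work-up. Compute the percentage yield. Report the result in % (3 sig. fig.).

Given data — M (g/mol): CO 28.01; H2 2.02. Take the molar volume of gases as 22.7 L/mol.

82.7 %

n(CO) = 114.0 / 28.01 = 4.070 mol
n(H2O) = 151.0 / 22.7 = 6.652 mol
n/ν for CO = 4.070/1 = 4.070
n/ν for H2O = 6.652/1 = 6.652
Smallest n/ν is CO → limiting reagent.
theoretical n(H2) = (1/1) × 4.070 = 4.070 mol → 8.221 g
% yield = 6.80 / 8.221 × 100 = 82.71 %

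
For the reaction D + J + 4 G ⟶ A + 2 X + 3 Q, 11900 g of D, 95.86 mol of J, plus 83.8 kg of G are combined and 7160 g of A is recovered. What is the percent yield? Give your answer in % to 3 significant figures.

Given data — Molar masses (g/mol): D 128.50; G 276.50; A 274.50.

34.4 %

n(D) = 11900 / 128.50 = 92.61 mol
n(J) = 95.86 mol
n(G) = 83.80×1000 / 276.50 = 303.1 mol
n/ν for D = 92.61/1 = 92.61
n/ν for J = 95.86/1 = 95.86
n/ν for G = 303.1/4 = 75.78
Smallest n/ν is G → limiting reagent.
theoretical n(A) = (1/4) × 303.1 = 75.78 mol → 20800 g
% yield = 7160 / 20800 × 100 = 34.42 %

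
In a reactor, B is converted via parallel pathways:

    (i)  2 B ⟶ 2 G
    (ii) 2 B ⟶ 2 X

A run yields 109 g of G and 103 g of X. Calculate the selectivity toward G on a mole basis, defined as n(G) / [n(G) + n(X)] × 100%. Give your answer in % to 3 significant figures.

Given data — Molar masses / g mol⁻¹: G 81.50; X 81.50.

51.4 %

n(G) = 109 / 81.50 = 1.337 mol
n(X) = 103 / 81.50 = 1.264 mol
selectivity = 1.337/(1.337+1.264) × 100 = 51.40 %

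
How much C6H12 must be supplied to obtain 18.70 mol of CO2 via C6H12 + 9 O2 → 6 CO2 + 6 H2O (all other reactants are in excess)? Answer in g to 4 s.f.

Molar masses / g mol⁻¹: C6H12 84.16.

n(CO2) = 18.70 mol
n(C6H12) = (1/6) × 18.70 = 3.117 mol
mass = 3.117 × 84.16 = 262.3 g

262.3 g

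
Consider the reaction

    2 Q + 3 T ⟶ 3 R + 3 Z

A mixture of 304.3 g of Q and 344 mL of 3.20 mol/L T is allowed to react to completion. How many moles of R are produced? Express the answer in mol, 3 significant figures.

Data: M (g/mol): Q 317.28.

1.10 mol

n(Q) = 304.3 / 317.28 = 0.9591 mol
n(T) = 3.20 × 344.0/1000 = 1.101 mol
n/ν for Q = 0.9591/2 = 0.4796
n/ν for T = 1.101/3 = 0.3670
Smallest n/ν is T → limiting reagent.
n(R) = (3/3) × 1.101 = 1.101 mol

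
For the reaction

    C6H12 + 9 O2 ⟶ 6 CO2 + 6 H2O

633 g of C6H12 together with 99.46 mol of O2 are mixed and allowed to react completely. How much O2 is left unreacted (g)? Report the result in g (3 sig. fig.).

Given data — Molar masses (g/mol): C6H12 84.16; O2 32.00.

1020 g

n(C6H12) = 633.0 / 84.16 = 7.521 mol
n(O2) = 99.46 mol
n/ν for C6H12 = 7.521/1 = 7.521
n/ν for O2 = 99.46/9 = 11.05
Smallest n/ν is C6H12 → limiting reagent.
O2 consumed = (9/1) × 7.521 = 67.69 mol
O2 remaining = 99.46 − 67.69 = 31.77 mol
mass = 31.77 × 32.00 = 1017 g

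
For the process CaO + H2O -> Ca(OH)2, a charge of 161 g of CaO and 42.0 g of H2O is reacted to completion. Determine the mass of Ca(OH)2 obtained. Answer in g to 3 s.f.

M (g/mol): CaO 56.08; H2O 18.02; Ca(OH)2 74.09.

173 g

n(CaO) = 161.0 / 56.08 = 2.871 mol
n(H2O) = 42.00 / 18.02 = 2.331 mol
n/ν → CaO: 2.871, H2O: 2.331; H2O is limiting.
n(Ca(OH)2) = (1/1) × 2.331 = 2.331 mol
mass = 2.331 × 74.09 = 172.7 g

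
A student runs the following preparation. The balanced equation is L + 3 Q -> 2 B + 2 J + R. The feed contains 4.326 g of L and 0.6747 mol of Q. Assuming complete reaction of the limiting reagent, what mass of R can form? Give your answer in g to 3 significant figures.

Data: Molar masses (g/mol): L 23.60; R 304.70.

n(L) = 4.326 / 23.60 = 0.1833 mol
n(Q) = 0.6747 mol
n/ν for L = 0.1833/1 = 0.1833
n/ν for Q = 0.6747/3 = 0.2249
Smallest n/ν is L → limiting reagent.
n(R) = (1/1) × 0.1833 = 0.1833 mol
mass = 0.1833 × 304.70 = 55.85 g

55.9 g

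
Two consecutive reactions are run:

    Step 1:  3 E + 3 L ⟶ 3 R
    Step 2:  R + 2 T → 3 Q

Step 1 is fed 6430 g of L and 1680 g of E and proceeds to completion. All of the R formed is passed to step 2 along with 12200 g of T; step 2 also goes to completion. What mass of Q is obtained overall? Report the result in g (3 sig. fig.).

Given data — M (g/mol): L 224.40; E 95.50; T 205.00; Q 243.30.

12800 g

Step 1:
n(L) = 6430 / 224.40 = 28.65 mol
n(E) = 1680 / 95.50 = 17.59 mol
n/ν for L = 28.65/3 = 9.550
n/ν for E = 17.59/3 = 5.863
Smallest n/ν is E → limiting reagent.
n(R) produced = (3/3) × 17.59 = 17.59 mol
Step 2:
n(R) available = 17.59 mol
n(T) = 12200 / 205.00 = 59.51 mol
n/ν for R = 17.59/1 = 17.59
n/ν for T = 59.51/2 = 29.76
Smallest n/ν is R → limiting reagent.
n(Q) = (3/1) × 17.59 = 52.77 mol
mass = 52.77 × 243.30 = 12840 g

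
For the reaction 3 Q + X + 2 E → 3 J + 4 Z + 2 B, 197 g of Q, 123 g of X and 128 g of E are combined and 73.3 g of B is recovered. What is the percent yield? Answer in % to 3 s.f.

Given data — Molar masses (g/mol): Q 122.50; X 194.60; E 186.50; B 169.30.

63.1 %

n(Q) = 197.0 / 122.50 = 1.608 mol
n(X) = 123.0 / 194.60 = 0.6321 mol
n(E) = 128.0 / 186.50 = 0.6863 mol
n/ν for Q = 1.608/3 = 0.5360
n/ν for X = 0.6321/1 = 0.6321
n/ν for E = 0.6863/2 = 0.3432
Smallest n/ν is E → limiting reagent.
theoretical n(B) = (2/2) × 0.6863 = 0.6863 mol → 116.2 g
% yield = 73.3 / 116.2 × 100 = 63.08 %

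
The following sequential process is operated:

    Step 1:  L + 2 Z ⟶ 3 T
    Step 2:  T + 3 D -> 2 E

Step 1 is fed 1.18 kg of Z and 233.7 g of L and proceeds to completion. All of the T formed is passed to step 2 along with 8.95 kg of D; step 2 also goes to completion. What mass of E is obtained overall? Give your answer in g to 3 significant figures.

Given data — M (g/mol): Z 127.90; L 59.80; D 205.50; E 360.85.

8460 g

Step 1:
n(Z) = 1.180×1000 / 127.90 = 9.226 mol
n(L) = 233.7 / 59.80 = 3.908 mol
n/ν for Z = 9.226/2 = 4.613
n/ν for L = 3.908/1 = 3.908
Smallest n/ν is L → limiting reagent.
n(T) produced = (3/1) × 3.908 = 11.72 mol
Step 2:
n(T) available = 11.72 mol
n(D) = 8.950×1000 / 205.50 = 43.55 mol
n/ν for T = 11.72/1 = 11.72
n/ν for D = 43.55/3 = 14.52
Smallest n/ν is T → limiting reagent.
n(E) = (2/1) × 11.72 = 23.44 mol
mass = 23.44 × 360.85 = 8458 g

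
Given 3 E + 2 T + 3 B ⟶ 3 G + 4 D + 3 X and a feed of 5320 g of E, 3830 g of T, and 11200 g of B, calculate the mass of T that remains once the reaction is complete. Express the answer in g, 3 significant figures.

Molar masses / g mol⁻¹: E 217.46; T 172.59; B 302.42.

1020 g

n(E) = 5320 / 217.46 = 24.46 mol
n(T) = 3830 / 172.59 = 22.19 mol
n(B) = 11200 / 302.42 = 37.03 mol
n/ν → E: 8.153, T: 11.10, B: 12.34; E is limiting.
T consumed = (2/3) × 24.46 = 16.31 mol
T remaining = 22.19 − 16.31 = 5.880 mol
mass = 5.880 × 172.59 = 1015 g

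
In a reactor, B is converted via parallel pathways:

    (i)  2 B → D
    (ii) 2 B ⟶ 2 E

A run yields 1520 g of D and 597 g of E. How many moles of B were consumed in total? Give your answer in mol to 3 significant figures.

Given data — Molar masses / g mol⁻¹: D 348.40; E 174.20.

n(D) = 1520 / 348.40 = 4.363 mol
n(E) = 597 / 174.20 = 3.427 mol
n(B) via (i) = (2/1)×4.363 = 8.726 mol
n(B) via (ii) = (2/2)×3.427 = 3.427 mol
total n(B) = 8.726 + 3.427 = 12.15 mol

12.2 mol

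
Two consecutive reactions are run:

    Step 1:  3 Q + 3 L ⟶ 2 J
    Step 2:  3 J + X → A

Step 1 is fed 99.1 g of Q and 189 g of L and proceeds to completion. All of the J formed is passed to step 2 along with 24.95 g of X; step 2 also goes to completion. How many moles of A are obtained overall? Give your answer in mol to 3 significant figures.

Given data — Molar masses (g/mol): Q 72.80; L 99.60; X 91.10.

Step 1:
n(Q) = 99.10 / 72.80 = 1.361 mol
n(L) = 189.0 / 99.60 = 1.898 mol
n/ν for Q = 1.361/3 = 0.4537
n/ν for L = 1.898/3 = 0.6327
Smallest n/ν is Q → limiting reagent.
n(J) produced = (2/3) × 1.361 = 0.9073 mol
Step 2:
n(J) available = 0.9073 mol
n(X) = 24.95 / 91.10 = 0.2739 mol
n/ν for J = 0.9073/3 = 0.3024
n/ν for X = 0.2739/1 = 0.2739
Smallest n/ν is X → limiting reagent.
n(A) = (1/1) × 0.2739 = 0.2739 mol

0.274 mol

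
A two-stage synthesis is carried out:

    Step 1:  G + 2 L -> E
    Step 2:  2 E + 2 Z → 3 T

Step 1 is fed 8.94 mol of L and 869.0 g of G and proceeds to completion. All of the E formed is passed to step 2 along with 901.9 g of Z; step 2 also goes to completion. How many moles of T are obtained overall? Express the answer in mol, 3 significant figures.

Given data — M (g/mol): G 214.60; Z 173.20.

6.07 mol

Step 1:
n(L) = 8.940 mol
n(G) = 869.0 / 214.60 = 4.049 mol
n/ν → L: 4.470, G: 4.049; G is limiting.
n(E) produced = (1/1) × 4.049 = 4.049 mol
Step 2:
n(E) available = 4.049 mol
n(Z) = 901.9 / 173.20 = 5.207 mol
n/ν → E: 2.025, Z: 2.604; E is limiting.
n(T) = (3/2) × 4.049 = 6.074 mol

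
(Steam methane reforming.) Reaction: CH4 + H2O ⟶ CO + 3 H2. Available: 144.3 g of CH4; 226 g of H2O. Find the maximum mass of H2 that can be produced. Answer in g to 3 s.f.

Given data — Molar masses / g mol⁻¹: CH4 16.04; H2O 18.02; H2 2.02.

54.5 g

n(CH4) = 144.3 / 16.04 = 8.996 mol
n(H2O) = 226.0 / 18.02 = 12.54 mol
n/ν → CH4: 8.996, H2O: 12.54; CH4 is limiting.
n(H2) = (3/1) × 8.996 = 26.99 mol
mass = 26.99 × 2.02 = 54.52 g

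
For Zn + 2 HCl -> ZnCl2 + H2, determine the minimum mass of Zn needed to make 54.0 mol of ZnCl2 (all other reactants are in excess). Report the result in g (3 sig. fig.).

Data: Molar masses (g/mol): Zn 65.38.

3530 g

n(ZnCl2) = 54.00 mol
n(Zn) = (1/1) × 54.00 = 54.00 mol
mass = 54.00 × 65.38 = 3531 g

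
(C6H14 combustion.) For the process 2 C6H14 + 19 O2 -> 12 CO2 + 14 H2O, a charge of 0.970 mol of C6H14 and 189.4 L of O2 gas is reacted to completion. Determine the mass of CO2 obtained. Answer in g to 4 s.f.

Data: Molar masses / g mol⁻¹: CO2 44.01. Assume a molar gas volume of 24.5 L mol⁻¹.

n(C6H14) = 0.9700 mol
n(O2) = 189.4 / 24.5 = 7.731 mol
n/ν for C6H14 = 0.9700/2 = 0.4850
n/ν for O2 = 7.731/19 = 0.4069
Smallest n/ν is O2 → limiting reagent.
n(CO2) = (12/19) × 7.731 = 4.883 mol
mass = 4.883 × 44.01 = 214.9 g

214.9 g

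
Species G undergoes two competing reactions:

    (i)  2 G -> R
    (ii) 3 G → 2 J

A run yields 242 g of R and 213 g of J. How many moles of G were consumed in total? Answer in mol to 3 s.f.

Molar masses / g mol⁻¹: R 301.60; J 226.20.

n(R) = 242 / 301.60 = 0.8024 mol
n(J) = 213 / 226.20 = 0.9416 mol
n(G) via (i) = (2/1)×0.8024 = 1.605 mol
n(G) via (ii) = (3/2)×0.9416 = 1.412 mol
total n(G) = 1.605 + 1.412 = 3.017 mol

3.02 mol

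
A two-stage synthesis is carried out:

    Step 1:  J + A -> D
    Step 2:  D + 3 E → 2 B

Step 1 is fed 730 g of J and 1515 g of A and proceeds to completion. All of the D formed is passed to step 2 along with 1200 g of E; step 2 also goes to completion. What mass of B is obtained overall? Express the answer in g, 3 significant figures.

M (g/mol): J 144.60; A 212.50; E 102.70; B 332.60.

Step 1:
n(J) = 730.0 / 144.60 = 5.048 mol
n(A) = 1515 / 212.50 = 7.129 mol
n/ν → J: 5.048, A: 7.129; J is limiting.
n(D) produced = (1/1) × 5.048 = 5.048 mol
Step 2:
n(D) available = 5.048 mol
n(E) = 1200 / 102.70 = 11.68 mol
n/ν → D: 5.048, E: 3.893; E is limiting.
n(B) = (2/3) × 11.68 = 7.787 mol
mass = 7.787 × 332.60 = 2590 g

2590 g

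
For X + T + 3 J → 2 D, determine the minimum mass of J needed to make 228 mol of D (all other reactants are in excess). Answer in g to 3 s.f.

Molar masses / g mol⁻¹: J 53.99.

18500 g

n(D) = 228.0 mol
n(J) = (3/2) × 228.0 = 342.0 mol
mass = 342.0 × 53.99 = 18460 g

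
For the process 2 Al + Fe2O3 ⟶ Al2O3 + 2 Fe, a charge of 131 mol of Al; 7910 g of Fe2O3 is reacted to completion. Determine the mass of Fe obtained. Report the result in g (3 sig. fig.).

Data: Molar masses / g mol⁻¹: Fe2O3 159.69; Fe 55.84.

5530 g

n(Al) = 131.0 mol
n(Fe2O3) = 7910 / 159.69 = 49.53 mol
n/ν for Al = 131.0/2 = 65.50
n/ν for Fe2O3 = 49.53/1 = 49.53
Smallest n/ν is Fe2O3 → limiting reagent.
n(Fe) = (2/1) × 49.53 = 99.06 mol
mass = 99.06 × 55.84 = 5532 g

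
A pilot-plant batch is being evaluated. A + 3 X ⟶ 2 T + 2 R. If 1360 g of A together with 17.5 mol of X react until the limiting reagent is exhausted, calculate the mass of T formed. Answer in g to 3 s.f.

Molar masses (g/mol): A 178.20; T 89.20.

1040 g

n(A) = 1360 / 178.20 = 7.632 mol
n(X) = 17.50 mol
n/ν → A: 7.632, X: 5.833; X is limiting.
n(T) = (2/3) × 17.50 = 11.67 mol
mass = 11.67 × 89.20 = 1041 g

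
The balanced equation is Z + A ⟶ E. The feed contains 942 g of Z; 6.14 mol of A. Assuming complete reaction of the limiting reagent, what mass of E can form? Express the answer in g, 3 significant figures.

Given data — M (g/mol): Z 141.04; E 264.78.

1630 g

n(Z) = 942.0 / 141.04 = 6.679 mol
n(A) = 6.140 mol
n/ν for Z = 6.679/1 = 6.679
n/ν for A = 6.140/1 = 6.140
Smallest n/ν is A → limiting reagent.
n(E) = (1/1) × 6.140 = 6.140 mol
mass = 6.140 × 264.78 = 1626 g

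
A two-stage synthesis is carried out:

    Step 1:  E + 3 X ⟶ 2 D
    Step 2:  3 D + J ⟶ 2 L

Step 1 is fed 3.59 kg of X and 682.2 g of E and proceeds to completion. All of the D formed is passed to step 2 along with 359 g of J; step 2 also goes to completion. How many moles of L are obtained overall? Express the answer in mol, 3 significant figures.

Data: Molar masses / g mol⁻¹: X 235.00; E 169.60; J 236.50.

Step 1:
n(X) = 3.590×1000 / 235.00 = 15.28 mol
n(E) = 682.2 / 169.60 = 4.022 mol
n/ν → X: 5.093, E: 4.022; E is limiting.
n(D) produced = (2/1) × 4.022 = 8.044 mol
Step 2:
n(D) available = 8.044 mol
n(J) = 359.0 / 236.50 = 1.518 mol
n/ν → D: 2.681, J: 1.518; J is limiting.
n(L) = (2/1) × 1.518 = 3.036 mol

3.04 mol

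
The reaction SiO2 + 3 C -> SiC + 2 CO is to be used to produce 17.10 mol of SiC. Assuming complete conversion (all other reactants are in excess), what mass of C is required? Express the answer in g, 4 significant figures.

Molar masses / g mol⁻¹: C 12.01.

616.1 g

n(SiC) = 17.10 mol
n(C) = (3/1) × 17.10 = 51.30 mol
mass = 51.30 × 12.01 = 616.1 g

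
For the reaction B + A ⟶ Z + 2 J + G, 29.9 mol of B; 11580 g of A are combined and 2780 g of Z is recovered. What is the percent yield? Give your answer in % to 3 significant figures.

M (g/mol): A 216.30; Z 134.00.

69.4 %

n(B) = 29.90 mol
n(A) = 11580 / 216.30 = 53.54 mol
n/ν for B = 29.90/1 = 29.90
n/ν for A = 53.54/1 = 53.54
Smallest n/ν is B → limiting reagent.
theoretical n(Z) = (1/1) × 29.90 = 29.90 mol → 4007 g
% yield = 2780 / 4007 × 100 = 69.38 %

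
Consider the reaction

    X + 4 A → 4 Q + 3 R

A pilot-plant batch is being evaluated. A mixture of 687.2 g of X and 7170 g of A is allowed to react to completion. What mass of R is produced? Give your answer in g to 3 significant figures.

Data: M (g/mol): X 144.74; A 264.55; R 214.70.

n(X) = 687.2 / 144.74 = 4.748 mol
n(A) = 7170 / 264.55 = 27.10 mol
n/ν for X = 4.748/1 = 4.748
n/ν for A = 27.10/4 = 6.775
Smallest n/ν is X → limiting reagent.
n(R) = (3/1) × 4.748 = 14.24 mol
mass = 14.24 × 214.70 = 3057 g

3060 g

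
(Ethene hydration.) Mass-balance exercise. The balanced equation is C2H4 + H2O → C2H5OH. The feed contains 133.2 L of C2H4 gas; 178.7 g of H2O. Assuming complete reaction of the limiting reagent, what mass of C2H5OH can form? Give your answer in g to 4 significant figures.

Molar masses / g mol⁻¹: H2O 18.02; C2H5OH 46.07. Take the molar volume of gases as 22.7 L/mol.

270.3 g

n(C2H4) = 133.2 / 22.7 = 5.868 mol
n(H2O) = 178.7 / 18.02 = 9.917 mol
n/ν → C2H4: 5.868, H2O: 9.917; C2H4 is limiting.
n(C2H5OH) = (1/1) × 5.868 = 5.868 mol
mass = 5.868 × 46.07 = 270.3 g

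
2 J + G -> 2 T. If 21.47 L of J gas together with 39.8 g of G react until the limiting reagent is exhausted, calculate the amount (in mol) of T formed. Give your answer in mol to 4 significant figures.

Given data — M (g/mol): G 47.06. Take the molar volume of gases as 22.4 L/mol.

n(J) = 21.47 / 22.4 = 0.9585 mol
n(G) = 39.80 / 47.06 = 0.8457 mol
n/ν → J: 0.4793, G: 0.8457; J is limiting.
n(T) = (2/2) × 0.9585 = 0.9585 mol

0.9585 mol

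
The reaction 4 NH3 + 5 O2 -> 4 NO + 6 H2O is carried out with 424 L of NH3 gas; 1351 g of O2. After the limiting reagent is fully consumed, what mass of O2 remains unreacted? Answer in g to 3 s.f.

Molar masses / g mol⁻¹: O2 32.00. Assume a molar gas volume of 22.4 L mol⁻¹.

n(NH3) = 424.0 / 22.4 = 18.93 mol
n(O2) = 1351 / 32.00 = 42.22 mol
n/ν for NH3 = 18.93/4 = 4.733
n/ν for O2 = 42.22/5 = 8.444
Smallest n/ν is NH3 → limiting reagent.
O2 consumed = (5/4) × 18.93 = 23.66 mol
O2 remaining = 42.22 − 23.66 = 18.56 mol
mass = 18.56 × 32.00 = 593.9 g

594 g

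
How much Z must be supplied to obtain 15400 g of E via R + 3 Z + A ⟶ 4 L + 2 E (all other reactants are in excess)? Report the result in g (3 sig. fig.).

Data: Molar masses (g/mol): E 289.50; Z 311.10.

24800 g

n(E) = 15400 / 289.50 = 53.20 mol
n(Z) = (3/2) × 53.20 = 79.80 mol
mass = 79.80 × 311.10 = 24830 g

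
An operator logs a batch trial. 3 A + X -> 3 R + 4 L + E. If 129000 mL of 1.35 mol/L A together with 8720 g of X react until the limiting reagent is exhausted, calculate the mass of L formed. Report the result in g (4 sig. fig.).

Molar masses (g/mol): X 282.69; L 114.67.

n(A) = 1.35 × 129000/1000 = 174.2 mol
n(X) = 8720 / 282.69 = 30.85 mol
n/ν for A = 174.2/3 = 58.07
n/ν for X = 30.85/1 = 30.85
Smallest n/ν is X → limiting reagent.
n(L) = (4/1) × 30.85 = 123.4 mol
mass = 123.4 × 114.67 = 14150 g

14150 g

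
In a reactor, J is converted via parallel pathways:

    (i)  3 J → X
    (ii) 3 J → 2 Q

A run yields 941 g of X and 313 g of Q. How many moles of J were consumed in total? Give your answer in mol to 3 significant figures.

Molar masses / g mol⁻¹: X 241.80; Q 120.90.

15.6 mol

n(X) = 941 / 241.80 = 3.892 mol
n(Q) = 313 / 120.90 = 2.589 mol
n(J) via (i) = (3/1)×3.892 = 11.68 mol
n(J) via (ii) = (3/2)×2.589 = 3.884 mol
total n(J) = 11.68 + 3.884 = 15.56 mol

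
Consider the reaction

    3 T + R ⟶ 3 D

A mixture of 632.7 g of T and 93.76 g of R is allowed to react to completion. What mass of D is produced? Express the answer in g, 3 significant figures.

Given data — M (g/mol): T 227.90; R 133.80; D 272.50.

573 g

n(T) = 632.7 / 227.90 = 2.776 mol
n(R) = 93.76 / 133.80 = 0.7007 mol
n/ν → T: 0.9253, R: 0.7007; R is limiting.
n(D) = (3/1) × 0.7007 = 2.102 mol
mass = 2.102 × 272.50 = 572.8 g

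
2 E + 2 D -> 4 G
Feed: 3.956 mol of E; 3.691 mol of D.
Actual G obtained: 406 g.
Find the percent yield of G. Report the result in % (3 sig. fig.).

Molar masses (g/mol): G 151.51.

n(E) = 3.956 mol
n(D) = 3.691 mol
n/ν for E = 3.956/2 = 1.978
n/ν for D = 3.691/2 = 1.846
Smallest n/ν is D → limiting reagent.
theoretical n(G) = (4/2) × 3.691 = 7.382 mol → 1118 g
% yield = 406 / 1118 × 100 = 36.31 %

36.3 %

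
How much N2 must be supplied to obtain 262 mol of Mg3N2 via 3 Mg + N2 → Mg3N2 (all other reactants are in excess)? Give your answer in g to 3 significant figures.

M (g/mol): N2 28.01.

n(Mg3N2) = 262.0 mol
n(N2) = (1/1) × 262.0 = 262.0 mol
mass = 262.0 × 28.01 = 7339 g

7340 g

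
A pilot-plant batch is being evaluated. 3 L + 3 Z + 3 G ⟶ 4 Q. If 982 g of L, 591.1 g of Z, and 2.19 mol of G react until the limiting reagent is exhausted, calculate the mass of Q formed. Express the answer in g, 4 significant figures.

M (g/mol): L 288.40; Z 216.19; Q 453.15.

n(L) = 982.0 / 288.40 = 3.405 mol
n(Z) = 591.1 / 216.19 = 2.734 mol
n(G) = 2.190 mol
n/ν for L = 3.405/3 = 1.135
n/ν for Z = 2.734/3 = 0.9113
n/ν for G = 2.190/3 = 0.7300
Smallest n/ν is G → limiting reagent.
n(Q) = (4/3) × 2.190 = 2.920 mol
mass = 2.920 × 453.15 = 1323 g

1323 g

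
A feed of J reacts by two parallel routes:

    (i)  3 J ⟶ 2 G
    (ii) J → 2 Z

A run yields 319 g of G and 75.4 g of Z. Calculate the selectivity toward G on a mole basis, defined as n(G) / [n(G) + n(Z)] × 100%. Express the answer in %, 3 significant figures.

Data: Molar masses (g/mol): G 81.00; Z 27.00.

n(G) = 319 / 81.00 = 3.938 mol
n(Z) = 75.4 / 27.00 = 2.793 mol
selectivity = 3.938/(3.938+2.793) × 100 = 58.51 %

58.5 %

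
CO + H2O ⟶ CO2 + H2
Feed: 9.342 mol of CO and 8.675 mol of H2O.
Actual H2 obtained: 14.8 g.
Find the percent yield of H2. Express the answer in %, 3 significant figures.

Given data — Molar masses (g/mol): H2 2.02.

n(CO) = 9.342 mol
n(H2O) = 8.675 mol
n/ν → CO: 9.342, H2O: 8.675; H2O is limiting.
theoretical n(H2) = (1/1) × 8.675 = 8.675 mol → 17.52 g
% yield = 14.8 / 17.52 × 100 = 84.47 %

84.5 %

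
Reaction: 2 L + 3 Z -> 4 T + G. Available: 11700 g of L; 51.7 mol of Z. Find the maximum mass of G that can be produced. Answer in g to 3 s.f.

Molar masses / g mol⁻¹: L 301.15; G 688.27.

11900 g

n(L) = 11700 / 301.15 = 38.85 mol
n(Z) = 51.70 mol
n/ν for L = 38.85/2 = 19.43
n/ν for Z = 51.70/3 = 17.23
Smallest n/ν is Z → limiting reagent.
n(G) = (1/3) × 51.70 = 17.23 mol
mass = 17.23 × 688.27 = 11860 g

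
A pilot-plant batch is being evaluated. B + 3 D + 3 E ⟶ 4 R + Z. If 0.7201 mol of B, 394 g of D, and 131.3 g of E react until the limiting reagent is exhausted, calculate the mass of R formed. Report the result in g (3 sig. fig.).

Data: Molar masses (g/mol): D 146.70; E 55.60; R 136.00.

392 g

n(B) = 0.7201 mol
n(D) = 394.0 / 146.70 = 2.686 mol
n(E) = 131.3 / 55.60 = 2.362 mol
n/ν → B: 0.7201, D: 0.8953, E: 0.7873; B is limiting.
n(R) = (4/1) × 0.7201 = 2.880 mol
mass = 2.880 × 136.00 = 391.7 g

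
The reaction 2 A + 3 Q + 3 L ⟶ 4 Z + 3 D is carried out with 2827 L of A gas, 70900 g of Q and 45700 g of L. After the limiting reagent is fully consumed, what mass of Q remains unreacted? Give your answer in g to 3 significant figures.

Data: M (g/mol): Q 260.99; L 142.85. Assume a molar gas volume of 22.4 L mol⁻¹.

n(A) = 2827 / 22.4 = 126.2 mol
n(Q) = 70900 / 260.99 = 271.7 mol
n(L) = 45700 / 142.85 = 319.9 mol
n/ν for A = 126.2/2 = 63.10
n/ν for Q = 271.7/3 = 90.57
n/ν for L = 319.9/3 = 106.6
Smallest n/ν is A → limiting reagent.
Q consumed = (3/2) × 126.2 = 189.3 mol
Q remaining = 271.7 − 189.3 = 82.40 mol
mass = 82.40 × 260.99 = 21510 g

21500 g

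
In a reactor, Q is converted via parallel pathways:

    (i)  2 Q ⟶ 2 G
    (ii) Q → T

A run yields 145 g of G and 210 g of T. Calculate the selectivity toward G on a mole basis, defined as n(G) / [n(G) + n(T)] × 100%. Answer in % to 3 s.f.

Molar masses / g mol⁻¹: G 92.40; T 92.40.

n(G) = 145 / 92.40 = 1.569 mol
n(T) = 210 / 92.40 = 2.273 mol
selectivity = 1.569/(1.569+2.273) × 100 = 40.84 %

40.8 %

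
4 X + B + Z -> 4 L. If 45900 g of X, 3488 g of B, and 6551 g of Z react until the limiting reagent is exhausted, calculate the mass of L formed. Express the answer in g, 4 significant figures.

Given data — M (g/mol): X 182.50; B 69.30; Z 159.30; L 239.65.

39420 g

n(X) = 45900 / 182.50 = 251.5 mol
n(B) = 3488 / 69.30 = 50.33 mol
n(Z) = 6551 / 159.30 = 41.12 mol
n/ν for X = 251.5/4 = 62.88
n/ν for B = 50.33/1 = 50.33
n/ν for Z = 41.12/1 = 41.12
Smallest n/ν is Z → limiting reagent.
n(L) = (4/1) × 41.12 = 164.5 mol
mass = 164.5 × 239.65 = 39420 g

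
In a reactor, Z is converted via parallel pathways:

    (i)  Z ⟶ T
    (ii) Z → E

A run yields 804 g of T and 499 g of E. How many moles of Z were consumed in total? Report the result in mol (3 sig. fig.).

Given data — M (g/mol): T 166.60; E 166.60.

n(T) = 804 / 166.60 = 4.826 mol
n(E) = 499 / 166.60 = 2.995 mol
n(Z) via (i) = (1/1)×4.826 = 4.826 mol
n(Z) via (ii) = (1/1)×2.995 = 2.995 mol
total n(Z) = 4.826 + 2.995 = 7.821 mol

7.82 mol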